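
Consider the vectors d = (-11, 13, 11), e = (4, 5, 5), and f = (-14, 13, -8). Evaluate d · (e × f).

e × f:
i: 5·(-8) - 5·13 = -40 - 65 = -105
j: 5·(-14) - 4·(-8) = -70 - (-32) = -38
k: 4·13 - 5·(-14) = 52 - (-70) = 122
e × f = (-105, -38, 122)
d · (e × f) = (-11)·(-105) + 13·(-38) + 11·122 = 1155 - 494 + 1342 = 2003

2003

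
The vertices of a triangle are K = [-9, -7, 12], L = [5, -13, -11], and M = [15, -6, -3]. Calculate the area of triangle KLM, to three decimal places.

196.658

KL = (14, -6, -23),  KM = (24, 1, -15)
i: (-6)·(-15) - (-23)·1 = 90 - (-23) = 113
j: (-23)·24 - 14·(-15) = -552 - (-210) = -342
k: 14·1 - (-6)·24 = 14 - (-144) = 158
KL × KM = (113, -342, 158)
|KL × KM| = √154697 ≈ 393.3154
area = ½ · 393.3154 ≈ 196.658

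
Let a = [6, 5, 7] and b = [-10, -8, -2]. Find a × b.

(46, -58, 2)

i: 5·(-2) - 7·(-8) = -10 - (-56) = 46
j: 7·(-10) - 6·(-2) = -70 - (-12) = -58
k: 6·(-8) - 5·(-10) = -48 - (-50) = 2
a × b = (46, -58, 2)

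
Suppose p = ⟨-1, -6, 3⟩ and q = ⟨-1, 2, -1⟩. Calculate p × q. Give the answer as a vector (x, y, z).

(0, -4, -8)

i: (-6)·(-1) - 3·2 = 6 - 6 = 0
j: 3·(-1) - (-1)·(-1) = -3 - 1 = -4
k: (-1)·2 - (-6)·(-1) = -2 - 6 = -8
p × q = (0, -4, -8)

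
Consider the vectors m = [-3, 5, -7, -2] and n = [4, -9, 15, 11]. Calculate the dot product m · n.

-184

m · n = (-3)·4 + 5·(-9) + (-7)·15 + (-2)·11 = -12 - 45 - 105 - 22 = -184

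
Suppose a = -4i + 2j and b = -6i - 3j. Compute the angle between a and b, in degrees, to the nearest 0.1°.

a · b = (-4)·(-6) + 2·(-3) = 24 - 6 = 18
|a|² = 16 + 4 = 20,  |a| = √20 ≈ 4.472136
|b|² = 36 + 9 = 45,  |b| = √45 ≈ 6.708204
cos θ = 18 / (4.472136 · 6.708204) ≈ 0.60000
θ = arccos(0.60000) ≈ 53.1°

53.1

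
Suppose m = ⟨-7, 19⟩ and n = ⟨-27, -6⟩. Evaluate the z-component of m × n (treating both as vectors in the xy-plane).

555

(-7)·(-6) - 19·(-27) = 42 - (-513) = 555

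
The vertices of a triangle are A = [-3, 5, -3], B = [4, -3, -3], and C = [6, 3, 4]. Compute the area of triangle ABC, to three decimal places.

AB = (7, -8, 0),  AC = (9, -2, 7)
i: (-8)·7 - 0·(-2) = -56 - 0 = -56
j: 0·9 - 7·7 = 0 - 49 = -49
k: 7·(-2) - (-8)·9 = -14 - (-72) = 58
AB × AC = (-56, -49, 58)
|AB × AC| = √8901 ≈ 94.3451
area = ½ · 94.3451 ≈ 47.173

47.173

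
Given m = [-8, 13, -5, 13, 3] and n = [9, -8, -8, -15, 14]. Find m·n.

m · n = (-8)·9 + 13·(-8) + (-5)·(-8) + 13·(-15) + 3·14 = -72 - 104 + 40 - 195 + 42 = -289

-289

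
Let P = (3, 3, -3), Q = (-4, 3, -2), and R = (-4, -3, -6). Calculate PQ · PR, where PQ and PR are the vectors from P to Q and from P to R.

46

PQ = Q − P = (-7, 0, 1)
PR = R − P = (-7, -6, -3)
PQ · PR = (-7)·(-7) + 0·(-6) + 1·(-3) = 49 + 0 - 3 = 46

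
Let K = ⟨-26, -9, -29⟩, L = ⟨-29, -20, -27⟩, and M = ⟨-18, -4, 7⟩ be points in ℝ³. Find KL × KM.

(-406, 124, 73)

KL = (-3, -11, 2)
KM = (8, 5, 36)
i: (-11)·36 - 2·5 = -396 - 10 = -406
j: 2·8 - (-3)·36 = 16 - (-108) = 124
k: (-3)·5 - (-11)·8 = -15 - (-88) = 73
KL × KM = (-406, 124, 73)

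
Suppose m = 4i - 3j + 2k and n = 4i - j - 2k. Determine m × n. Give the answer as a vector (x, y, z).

i: (-3)·(-2) - 2·(-1) = 6 - (-2) = 8
j: 2·4 - 4·(-2) = 8 - (-8) = 16
k: 4·(-1) - (-3)·4 = -4 - (-12) = 8
m × n = (8, 16, 8)

(8, 16, 8)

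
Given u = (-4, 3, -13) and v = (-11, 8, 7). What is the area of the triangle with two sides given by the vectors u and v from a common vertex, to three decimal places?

105.909

i: 3·7 - (-13)·8 = 21 - (-104) = 125
j: (-13)·(-11) - (-4)·7 = 143 - (-28) = 171
k: (-4)·8 - 3·(-11) = -32 - (-33) = 1
u × v = (125, 171, 1)
|u × v| = √(125² + 171² + 1²) = √44867 ≈ 211.8183
area = ½ · 211.8183 ≈ 105.909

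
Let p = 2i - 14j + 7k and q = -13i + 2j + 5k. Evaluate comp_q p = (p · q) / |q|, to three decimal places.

p · q = 2·(-13) + (-14)·2 + 7·5 = -26 - 28 + 35 = -19
|q| = √(169 + 4 + 25) = √198 ≈ 14.0712
comp_q p = -19 / √198 ≈ -1.350

-1.350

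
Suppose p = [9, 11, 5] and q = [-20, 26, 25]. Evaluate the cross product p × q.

i: 11·25 - 5·26 = 275 - 130 = 145
j: 5·(-20) - 9·25 = -100 - 225 = -325
k: 9·26 - 11·(-20) = 234 - (-220) = 454
p × q = (145, -325, 454)

(145, -325, 454)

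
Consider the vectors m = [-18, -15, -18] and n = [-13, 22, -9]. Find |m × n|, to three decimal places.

i: (-15)·(-9) - (-18)·22 = 135 - (-396) = 531
j: (-18)·(-13) - (-18)·(-9) = 234 - 162 = 72
k: (-18)·22 - (-15)·(-13) = -396 - 195 = -591
m × n = (531, 72, -591)
|m × n| = √(531² + 72² + (-591)²) = √636426 ≈ 797.7631

797.763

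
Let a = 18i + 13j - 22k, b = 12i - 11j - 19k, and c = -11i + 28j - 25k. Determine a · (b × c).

16413

b × c:
i: (-11)·(-25) - (-19)·28 = 275 - (-532) = 807
j: (-19)·(-11) - 12·(-25) = 209 - (-300) = 509
k: 12·28 - (-11)·(-11) = 336 - 121 = 215
b × c = (807, 509, 215)
a · (b × c) = 18·807 + 13·509 + (-22)·215 = 14526 + 6617 - 4730 = 16413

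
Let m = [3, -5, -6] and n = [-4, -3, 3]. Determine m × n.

i: (-5)·3 - (-6)·(-3) = -15 - 18 = -33
j: (-6)·(-4) - 3·3 = 24 - 9 = 15
k: 3·(-3) - (-5)·(-4) = -9 - 20 = -29
m × n = (-33, 15, -29)

(-33, 15, -29)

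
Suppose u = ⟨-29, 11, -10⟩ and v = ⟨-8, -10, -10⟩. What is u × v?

(-210, -210, 378)

i: 11·(-10) - (-10)·(-10) = -110 - 100 = -210
j: (-10)·(-8) - (-29)·(-10) = 80 - 290 = -210
k: (-29)·(-10) - 11·(-8) = 290 - (-88) = 378
u × v = (-210, -210, 378)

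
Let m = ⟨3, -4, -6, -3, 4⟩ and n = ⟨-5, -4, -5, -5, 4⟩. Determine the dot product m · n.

62

m · n = 3·(-5) + (-4)·(-4) + (-6)·(-5) + (-3)·(-5) + 4·4 = -15 + 16 + 30 + 15 + 16 = 62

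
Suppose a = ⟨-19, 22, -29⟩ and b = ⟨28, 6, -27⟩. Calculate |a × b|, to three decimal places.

1570.008

i: 22·(-27) - (-29)·6 = -594 - (-174) = -420
j: (-29)·28 - (-19)·(-27) = -812 - 513 = -1325
k: (-19)·6 - 22·28 = -114 - 616 = -730
a × b = (-420, -1325, -730)
|a × b| = √((-420)² + (-1325)² + (-730)²) = √2464925 ≈ 1570.0080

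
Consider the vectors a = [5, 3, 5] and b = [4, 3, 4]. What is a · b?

49

a · b = 5·4 + 3·3 + 5·4 = 20 + 9 + 20 = 49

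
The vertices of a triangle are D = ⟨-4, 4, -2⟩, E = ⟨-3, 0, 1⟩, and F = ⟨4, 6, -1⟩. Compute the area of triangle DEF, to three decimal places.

21.125

DE = (1, -4, 3),  DF = (8, 2, 1)
i: (-4)·1 - 3·2 = -4 - 6 = -10
j: 3·8 - 1·1 = 24 - 1 = 23
k: 1·2 - (-4)·8 = 2 - (-32) = 34
DE × DF = (-10, 23, 34)
|DE × DF| = √1785 ≈ 42.2493
area = ½ · 42.2493 ≈ 21.125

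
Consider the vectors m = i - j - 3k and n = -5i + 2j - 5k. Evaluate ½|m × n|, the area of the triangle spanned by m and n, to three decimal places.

11.511

i: (-1)·(-5) - (-3)·2 = 5 - (-6) = 11
j: (-3)·(-5) - 1·(-5) = 15 - (-5) = 20
k: 1·2 - (-1)·(-5) = 2 - 5 = -3
m × n = (11, 20, -3)
|m × n| = √(11² + 20² + (-3)²) = √530 ≈ 23.0217
area = ½ · 23.0217 ≈ 11.511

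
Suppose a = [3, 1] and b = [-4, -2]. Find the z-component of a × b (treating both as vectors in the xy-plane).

-2

3·(-2) - 1·(-4) = -6 - (-4) = -2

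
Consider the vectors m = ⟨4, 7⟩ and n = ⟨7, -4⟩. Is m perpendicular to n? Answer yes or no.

yes

m · n = 4·7 + 7·(-4) = 28 - 28 = 0
Zero, so the vectors are orthogonal.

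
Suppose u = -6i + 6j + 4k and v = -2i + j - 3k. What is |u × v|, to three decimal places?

34.583

i: 6·(-3) - 4·1 = -18 - 4 = -22
j: 4·(-2) - (-6)·(-3) = -8 - 18 = -26
k: (-6)·1 - 6·(-2) = -6 - (-12) = 6
u × v = (-22, -26, 6)
|u × v| = √((-22)² + (-26)² + 6²) = √1196 ≈ 34.5832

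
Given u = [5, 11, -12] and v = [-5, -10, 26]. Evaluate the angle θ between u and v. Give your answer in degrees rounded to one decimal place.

158.0

u · v = 5·(-5) + 11·(-10) + (-12)·26 = -25 - 110 - 312 = -447
|u|² = 25 + 121 + 144 = 290,  |u| = √290 ≈ 17.029386
|v|² = 25 + 100 + 676 = 801,  |v| = √801 ≈ 28.301943
cos θ = -447 / (17.029386 · 28.301943) ≈ -0.92745
θ = arccos(-0.92745) ≈ 158.0°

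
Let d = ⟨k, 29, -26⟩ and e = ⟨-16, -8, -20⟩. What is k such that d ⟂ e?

d · e = k·(-16) + 29·(-8) + (-26)·(-20) = 288 - 16k
Set equal to 0: -16k = -288, so k = 18.

18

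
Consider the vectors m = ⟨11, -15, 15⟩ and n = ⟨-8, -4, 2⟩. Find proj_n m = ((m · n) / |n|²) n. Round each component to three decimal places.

m · n = 11·(-8) + (-15)·(-4) + 15·2 = -88 + 60 + 30 = 2
|n|² = 64 + 16 + 4 = 84
proj_n m = (2/84) · (-8, -4, 2) ≈ (-0.190, -0.095, 0.048)

(-0.190, -0.095, 0.048)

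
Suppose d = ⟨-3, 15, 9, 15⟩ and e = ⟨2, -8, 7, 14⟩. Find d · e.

d · e = (-3)·2 + 15·(-8) + 9·7 + 15·14 = -6 - 120 + 63 + 210 = 147

147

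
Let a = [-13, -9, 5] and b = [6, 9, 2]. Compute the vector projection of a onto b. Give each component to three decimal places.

(-7.388, -11.083, -2.463)

a · b = (-13)·6 + (-9)·9 + 5·2 = -78 - 81 + 10 = -149
|b|² = 36 + 81 + 4 = 121
proj_b a = (-149/121) · (6, 9, 2) ≈ (-7.388, -11.083, -2.463)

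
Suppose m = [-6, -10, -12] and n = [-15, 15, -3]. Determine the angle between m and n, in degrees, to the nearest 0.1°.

93.8

m · n = (-6)·(-15) + (-10)·15 + (-12)·(-3) = 90 - 150 + 36 = -24
|m|² = 36 + 100 + 144 = 280,  |m| = √280 ≈ 16.733201
|n|² = 225 + 225 + 9 = 459,  |n| = √459 ≈ 21.424285
cos θ = -24 / (16.733201 · 21.424285) ≈ -0.06695
θ = arccos(-0.06695) ≈ 93.8°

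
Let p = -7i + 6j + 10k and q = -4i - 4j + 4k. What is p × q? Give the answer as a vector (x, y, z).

(64, -12, 52)

i: 6·4 - 10·(-4) = 24 - (-40) = 64
j: 10·(-4) - (-7)·4 = -40 - (-28) = -12
k: (-7)·(-4) - 6·(-4) = 28 - (-24) = 52
p × q = (64, -12, 52)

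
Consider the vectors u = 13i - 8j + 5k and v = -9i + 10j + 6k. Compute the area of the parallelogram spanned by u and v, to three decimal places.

167.622

i: (-8)·6 - 5·10 = -48 - 50 = -98
j: 5·(-9) - 13·6 = -45 - 78 = -123
k: 13·10 - (-8)·(-9) = 130 - 72 = 58
u × v = (-98, -123, 58)
|u × v| = √((-98)² + (-123)² + 58²) = √28097 ≈ 167.6216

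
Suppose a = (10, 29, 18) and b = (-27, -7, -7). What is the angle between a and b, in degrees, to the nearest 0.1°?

125.8

a · b = 10·(-27) + 29·(-7) + 18·(-7) = -270 - 203 - 126 = -599
|a|² = 100 + 841 + 324 = 1265,  |a| = √1265 ≈ 35.566838
|b|² = 729 + 49 + 49 = 827,  |b| = √827 ≈ 28.757608
cos θ = -599 / (35.566838 · 28.757608) ≈ -0.58564
θ = arccos(-0.58564) ≈ 125.8°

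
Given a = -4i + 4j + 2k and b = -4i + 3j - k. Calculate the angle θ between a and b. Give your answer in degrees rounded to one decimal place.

a · b = (-4)·(-4) + 4·3 + 2·(-1) = 16 + 12 - 2 = 26
|a|² = 16 + 16 + 4 = 36,  |a| = √36 ≈ 6.000000
|b|² = 16 + 9 + 1 = 26,  |b| = √26 ≈ 5.099020
cos θ = 26 / (6.000000 · 5.099020) ≈ 0.84984
θ = arccos(0.84984) ≈ 31.8°

31.8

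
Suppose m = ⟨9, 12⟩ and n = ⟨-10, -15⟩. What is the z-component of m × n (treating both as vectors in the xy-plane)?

9·(-15) - 12·(-10) = -135 - (-120) = -15

-15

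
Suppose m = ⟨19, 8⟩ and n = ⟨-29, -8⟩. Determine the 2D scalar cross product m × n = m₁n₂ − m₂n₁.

19·(-8) - 8·(-29) = -152 - (-232) = 80

80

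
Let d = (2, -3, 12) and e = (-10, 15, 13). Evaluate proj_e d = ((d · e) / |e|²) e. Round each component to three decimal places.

d · e = 2·(-10) + (-3)·15 + 12·13 = -20 - 45 + 156 = 91
|e|² = 100 + 225 + 169 = 494
proj_e d = (91/494) · (-10, 15, 13) ≈ (-1.842, 2.763, 2.395)

(-1.842, 2.763, 2.395)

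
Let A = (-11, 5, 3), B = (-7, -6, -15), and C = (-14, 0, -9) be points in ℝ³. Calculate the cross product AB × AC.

(42, 102, -53)

AB = (4, -11, -18)
AC = (-3, -5, -12)
i: (-11)·(-12) - (-18)·(-5) = 132 - 90 = 42
j: (-18)·(-3) - 4·(-12) = 54 - (-48) = 102
k: 4·(-5) - (-11)·(-3) = -20 - 33 = -53
AB × AC = (42, 102, -53)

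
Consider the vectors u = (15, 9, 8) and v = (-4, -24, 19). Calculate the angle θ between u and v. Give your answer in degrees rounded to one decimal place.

102.1

u · v = 15·(-4) + 9·(-24) + 8·19 = -60 - 216 + 152 = -124
|u|² = 225 + 81 + 64 = 370,  |u| = √370 ≈ 19.235384
|v|² = 16 + 576 + 361 = 953,  |v| = √953 ≈ 30.870698
cos θ = -124 / (19.235384 · 30.870698) ≈ -0.20882
θ = arccos(-0.20882) ≈ 102.1°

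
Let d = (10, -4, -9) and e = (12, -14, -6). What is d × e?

(-102, -48, -92)

i: (-4)·(-6) - (-9)·(-14) = 24 - 126 = -102
j: (-9)·12 - 10·(-6) = -108 - (-60) = -48
k: 10·(-14) - (-4)·12 = -140 - (-48) = -92
d × e = (-102, -48, -92)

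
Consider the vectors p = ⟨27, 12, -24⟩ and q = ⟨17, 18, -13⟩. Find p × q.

i: 12·(-13) - (-24)·18 = -156 - (-432) = 276
j: (-24)·17 - 27·(-13) = -408 - (-351) = -57
k: 27·18 - 12·17 = 486 - 204 = 282
p × q = (276, -57, 282)

(276, -57, 282)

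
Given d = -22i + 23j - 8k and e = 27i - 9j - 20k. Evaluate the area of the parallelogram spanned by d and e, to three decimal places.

944.611

i: 23·(-20) - (-8)·(-9) = -460 - 72 = -532
j: (-8)·27 - (-22)·(-20) = -216 - 440 = -656
k: (-22)·(-9) - 23·27 = 198 - 621 = -423
d × e = (-532, -656, -423)
|d × e| = √((-532)² + (-656)² + (-423)²) = √892289 ≈ 944.6105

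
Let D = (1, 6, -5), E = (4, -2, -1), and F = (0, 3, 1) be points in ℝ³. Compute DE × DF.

(-36, -22, -17)

DE = (3, -8, 4)
DF = (-1, -3, 6)
i: (-8)·6 - 4·(-3) = -48 - (-12) = -36
j: 4·(-1) - 3·6 = -4 - 18 = -22
k: 3·(-3) - (-8)·(-1) = -9 - 8 = -17
DE × DF = (-36, -22, -17)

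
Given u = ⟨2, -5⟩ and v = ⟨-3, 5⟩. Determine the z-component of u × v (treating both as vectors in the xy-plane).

-5

2·5 - (-5)·(-3) = 10 - 15 = -5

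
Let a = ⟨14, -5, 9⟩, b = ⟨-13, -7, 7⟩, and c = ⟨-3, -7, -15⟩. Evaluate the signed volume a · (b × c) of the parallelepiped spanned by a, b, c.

b × c:
i: (-7)·(-15) - 7·(-7) = 105 - (-49) = 154
j: 7·(-3) - (-13)·(-15) = -21 - 195 = -216
k: (-13)·(-7) - (-7)·(-3) = 91 - 21 = 70
b × c = (154, -216, 70)
a · (b × c) = 14·154 + (-5)·(-216) + 9·70 = 2156 + 1080 + 630 = 3866

3866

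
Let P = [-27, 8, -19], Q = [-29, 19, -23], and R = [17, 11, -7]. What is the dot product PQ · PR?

PQ = Q − P = (-2, 11, -4)
PR = R − P = (44, 3, 12)
PQ · PR = (-2)·44 + 11·3 + (-4)·12 = -88 + 33 - 48 = -103

-103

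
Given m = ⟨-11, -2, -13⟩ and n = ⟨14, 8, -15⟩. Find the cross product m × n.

(134, -347, -60)

i: (-2)·(-15) - (-13)·8 = 30 - (-104) = 134
j: (-13)·14 - (-11)·(-15) = -182 - 165 = -347
k: (-11)·8 - (-2)·14 = -88 - (-28) = -60
m × n = (134, -347, -60)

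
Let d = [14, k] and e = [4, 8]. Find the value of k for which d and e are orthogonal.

d · e = 14·4 + k·8 = 56 + 8k
Set equal to 0: 8k = -56, so k = -7.

-7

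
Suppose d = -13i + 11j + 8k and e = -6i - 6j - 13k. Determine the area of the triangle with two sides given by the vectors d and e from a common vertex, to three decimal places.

138.609

i: 11·(-13) - 8·(-6) = -143 - (-48) = -95
j: 8·(-6) - (-13)·(-13) = -48 - 169 = -217
k: (-13)·(-6) - 11·(-6) = 78 - (-66) = 144
d × e = (-95, -217, 144)
|d × e| = √((-95)² + (-217)² + 144²) = √76850 ≈ 277.2183
area = ½ · 277.2183 ≈ 138.609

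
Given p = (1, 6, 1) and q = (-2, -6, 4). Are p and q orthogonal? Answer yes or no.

no

p · q = 1·(-2) + 6·(-6) + 1·4 = -2 - 36 + 4 = -34
Nonzero, so the vectors are not orthogonal.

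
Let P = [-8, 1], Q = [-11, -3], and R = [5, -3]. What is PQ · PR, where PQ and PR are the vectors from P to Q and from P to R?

PQ = Q − P = (-3, -4)
PR = R − P = (13, -4)
PQ · PR = (-3)·13 + (-4)·(-4) = -39 + 16 = -23

-23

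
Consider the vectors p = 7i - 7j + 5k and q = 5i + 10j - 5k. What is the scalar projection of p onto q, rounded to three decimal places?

-4.899

p · q = 7·5 + (-7)·10 + 5·(-5) = 35 - 70 - 25 = -60
|q| = √(25 + 100 + 25) = √150 ≈ 12.2474
comp_q p = -60 / √150 ≈ -4.899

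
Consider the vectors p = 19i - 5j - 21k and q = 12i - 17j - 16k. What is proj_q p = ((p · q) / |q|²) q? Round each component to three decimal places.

p · q = 19·12 + (-5)·(-17) + (-21)·(-16) = 228 + 85 + 336 = 649
|q|² = 144 + 289 + 256 = 689
proj_q p = (649/689) · (12, -17, -16) ≈ (11.303, -16.013, -15.071)

(11.303, -16.013, -15.071)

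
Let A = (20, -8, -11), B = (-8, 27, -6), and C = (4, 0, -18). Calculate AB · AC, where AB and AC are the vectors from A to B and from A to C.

AB = B − A = (-28, 35, 5)
AC = C − A = (-16, 8, -7)
AB · AC = (-28)·(-16) + 35·8 + 5·(-7) = 448 + 280 - 35 = 693

693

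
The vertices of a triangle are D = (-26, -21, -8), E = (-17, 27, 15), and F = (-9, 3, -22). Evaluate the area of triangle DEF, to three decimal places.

728.949

DE = (9, 48, 23),  DF = (17, 24, -14)
i: 48·(-14) - 23·24 = -672 - 552 = -1224
j: 23·17 - 9·(-14) = 391 - (-126) = 517
k: 9·24 - 48·17 = 216 - 816 = -600
DE × DF = (-1224, 517, -600)
|DE × DF| = √2125465 ≈ 1457.8975
area = ½ · 1457.8975 ≈ 728.949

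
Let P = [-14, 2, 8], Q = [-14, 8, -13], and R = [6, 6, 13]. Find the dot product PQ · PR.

-81

PQ = Q − P = (0, 6, -21)
PR = R − P = (20, 4, 5)
PQ · PR = 0·20 + 6·4 + (-21)·5 = 0 + 24 - 105 = -81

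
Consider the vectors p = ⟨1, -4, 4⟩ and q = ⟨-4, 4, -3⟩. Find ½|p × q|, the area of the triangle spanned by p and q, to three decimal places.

9.069

i: (-4)·(-3) - 4·4 = 12 - 16 = -4
j: 4·(-4) - 1·(-3) = -16 - (-3) = -13
k: 1·4 - (-4)·(-4) = 4 - 16 = -12
p × q = (-4, -13, -12)
|p × q| = √((-4)² + (-13)² + (-12)²) = √329 ≈ 18.1384
area = ½ · 18.1384 ≈ 9.069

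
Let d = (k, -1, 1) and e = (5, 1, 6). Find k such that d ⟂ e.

-1

d · e = k·5 + (-1)·1 + 1·6 = 5 + 5k
Set equal to 0: 5k = -5, so k = -1.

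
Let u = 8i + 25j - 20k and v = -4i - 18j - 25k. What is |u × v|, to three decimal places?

i: 25·(-25) - (-20)·(-18) = -625 - 360 = -985
j: (-20)·(-4) - 8·(-25) = 80 - (-200) = 280
k: 8·(-18) - 25·(-4) = -144 - (-100) = -44
u × v = (-985, 280, -44)
|u × v| = √((-985)² + 280² + (-44)²) = √1050561 ≈ 1024.9688

1024.969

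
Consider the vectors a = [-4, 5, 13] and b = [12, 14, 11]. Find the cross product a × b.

(-127, 200, -116)

i: 5·11 - 13·14 = 55 - 182 = -127
j: 13·12 - (-4)·11 = 156 - (-44) = 200
k: (-4)·14 - 5·12 = -56 - 60 = -116
a × b = (-127, 200, -116)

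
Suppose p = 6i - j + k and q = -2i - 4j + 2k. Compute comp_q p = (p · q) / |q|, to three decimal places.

p · q = 6·(-2) + (-1)·(-4) + 1·2 = -12 + 4 + 2 = -6
|q| = √(4 + 16 + 4) = √24 ≈ 4.8990
comp_q p = -6 / √24 ≈ -1.225

-1.225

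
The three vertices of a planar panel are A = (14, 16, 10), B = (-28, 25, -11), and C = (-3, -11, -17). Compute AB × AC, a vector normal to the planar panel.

(-810, -777, 1287)

AB = (-42, 9, -21)
AC = (-17, -27, -27)
i: 9·(-27) - (-21)·(-27) = -243 - 567 = -810
j: (-21)·(-17) - (-42)·(-27) = 357 - 1134 = -777
k: (-42)·(-27) - 9·(-17) = 1134 - (-153) = 1287
AB × AC = (-810, -777, 1287)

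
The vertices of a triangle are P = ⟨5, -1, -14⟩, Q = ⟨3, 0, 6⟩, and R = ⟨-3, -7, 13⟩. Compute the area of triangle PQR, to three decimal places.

91.166

PQ = (-2, 1, 20),  PR = (-8, -6, 27)
i: 1·27 - 20·(-6) = 27 - (-120) = 147
j: 20·(-8) - (-2)·27 = -160 - (-54) = -106
k: (-2)·(-6) - 1·(-8) = 12 - (-8) = 20
PQ × PR = (147, -106, 20)
|PQ × PR| = √33245 ≈ 182.3321
area = ½ · 182.3321 ≈ 91.166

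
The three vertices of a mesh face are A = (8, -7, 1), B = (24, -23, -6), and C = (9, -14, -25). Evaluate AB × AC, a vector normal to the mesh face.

AB = (16, -16, -7)
AC = (1, -7, -26)
i: (-16)·(-26) - (-7)·(-7) = 416 - 49 = 367
j: (-7)·1 - 16·(-26) = -7 - (-416) = 409
k: 16·(-7) - (-16)·1 = -112 - (-16) = -96
AB × AC = (367, 409, -96)

(367, 409, -96)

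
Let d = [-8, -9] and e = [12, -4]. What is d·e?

-60

d · e = (-8)·12 + (-9)·(-4) = -96 + 36 = -60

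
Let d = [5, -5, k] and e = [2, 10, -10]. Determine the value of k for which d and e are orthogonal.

d · e = 5·2 + (-5)·10 + k·(-10) = -40 - 10k
Set equal to 0: -10k = 40, so k = -4.

-4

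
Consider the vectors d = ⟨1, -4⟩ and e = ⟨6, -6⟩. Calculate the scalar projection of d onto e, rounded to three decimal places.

3.536

d · e = 1·6 + (-4)·(-6) = 6 + 24 = 30
|e| = √(36 + 36) = √72 ≈ 8.4853
comp_e d = 30 / √72 ≈ 3.536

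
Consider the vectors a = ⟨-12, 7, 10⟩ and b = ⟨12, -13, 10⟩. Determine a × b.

i: 7·10 - 10·(-13) = 70 - (-130) = 200
j: 10·12 - (-12)·10 = 120 - (-120) = 240
k: (-12)·(-13) - 7·12 = 156 - 84 = 72
a × b = (200, 240, 72)

(200, 240, 72)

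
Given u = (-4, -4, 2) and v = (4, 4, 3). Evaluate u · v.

u · v = (-4)·4 + (-4)·4 + 2·3 = -16 - 16 + 6 = -26

-26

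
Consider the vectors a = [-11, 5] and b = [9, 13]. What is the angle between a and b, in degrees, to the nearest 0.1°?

100.3

a · b = (-11)·9 + 5·13 = -99 + 65 = -34
|a|² = 121 + 25 = 146,  |a| = √146 ≈ 12.083046
|b|² = 81 + 169 = 250,  |b| = √250 ≈ 15.811388
cos θ = -34 / (12.083046 · 15.811388) ≈ -0.17796
θ = arccos(-0.17796) ≈ 100.3°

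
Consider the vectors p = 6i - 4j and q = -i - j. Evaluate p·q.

p · q = 6·(-1) + (-4)·(-1) = -6 + 4 = -2

-2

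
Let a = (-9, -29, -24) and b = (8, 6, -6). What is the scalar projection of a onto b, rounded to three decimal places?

-8.746

a · b = (-9)·8 + (-29)·6 + (-24)·(-6) = -72 - 174 + 144 = -102
|b| = √(64 + 36 + 36) = √136 ≈ 11.6619
comp_b a = -102 / √136 ≈ -8.746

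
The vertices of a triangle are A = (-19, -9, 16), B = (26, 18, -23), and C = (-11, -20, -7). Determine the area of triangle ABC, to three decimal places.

729.854

AB = (45, 27, -39),  AC = (8, -11, -23)
i: 27·(-23) - (-39)·(-11) = -621 - 429 = -1050
j: (-39)·8 - 45·(-23) = -312 - (-1035) = 723
k: 45·(-11) - 27·8 = -495 - 216 = -711
AB × AC = (-1050, 723, -711)
|AB × AC| = √2130750 ≈ 1459.7089
area = ½ · 1459.7089 ≈ 729.854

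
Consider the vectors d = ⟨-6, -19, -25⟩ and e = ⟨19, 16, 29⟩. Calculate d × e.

i: (-19)·29 - (-25)·16 = -551 - (-400) = -151
j: (-25)·19 - (-6)·29 = -475 - (-174) = -301
k: (-6)·16 - (-19)·19 = -96 - (-361) = 265
d × e = (-151, -301, 265)

(-151, -301, 265)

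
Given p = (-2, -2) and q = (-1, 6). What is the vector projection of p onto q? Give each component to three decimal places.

p · q = (-2)·(-1) + (-2)·6 = 2 - 12 = -10
|q|² = 1 + 36 = 37
proj_q p = (-10/37) · (-1, 6) ≈ (0.270, -1.622)

(0.270, -1.622)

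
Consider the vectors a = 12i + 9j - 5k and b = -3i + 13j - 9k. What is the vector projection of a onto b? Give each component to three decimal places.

(-1.459, 6.324, -4.378)

a · b = 12·(-3) + 9·13 + (-5)·(-9) = -36 + 117 + 45 = 126
|b|² = 9 + 169 + 81 = 259
proj_b a = (126/259) · (-3, 13, -9) ≈ (-1.459, 6.324, -4.378)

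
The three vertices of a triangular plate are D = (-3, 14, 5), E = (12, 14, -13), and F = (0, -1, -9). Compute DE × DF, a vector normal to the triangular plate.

DE = (15, 0, -18)
DF = (3, -15, -14)
i: 0·(-14) - (-18)·(-15) = 0 - 270 = -270
j: (-18)·3 - 15·(-14) = -54 - (-210) = 156
k: 15·(-15) - 0·3 = -225 - 0 = -225
DE × DF = (-270, 156, -225)

(-270, 156, -225)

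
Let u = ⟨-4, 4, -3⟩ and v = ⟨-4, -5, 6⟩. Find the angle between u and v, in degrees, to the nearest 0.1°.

u · v = (-4)·(-4) + 4·(-5) + (-3)·6 = 16 - 20 - 18 = -22
|u|² = 16 + 16 + 9 = 41,  |u| = √41 ≈ 6.403124
|v|² = 16 + 25 + 36 = 77,  |v| = √77 ≈ 8.774964
cos θ = -22 / (6.403124 · 8.774964) ≈ -0.39155
θ = arccos(-0.39155) ≈ 113.1°

113.1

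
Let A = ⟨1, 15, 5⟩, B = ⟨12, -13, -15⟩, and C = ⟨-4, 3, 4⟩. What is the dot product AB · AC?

301

AB = B − A = (11, -28, -20)
AC = C − A = (-5, -12, -1)
AB · AC = 11·(-5) + (-28)·(-12) + (-20)·(-1) = -55 + 336 + 20 = 301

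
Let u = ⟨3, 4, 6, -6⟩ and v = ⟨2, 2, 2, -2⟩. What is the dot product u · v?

u · v = 3·2 + 4·2 + 6·2 + (-6)·(-2) = 6 + 8 + 12 + 12 = 38

38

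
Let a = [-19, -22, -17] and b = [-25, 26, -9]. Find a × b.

i: (-22)·(-9) - (-17)·26 = 198 - (-442) = 640
j: (-17)·(-25) - (-19)·(-9) = 425 - 171 = 254
k: (-19)·26 - (-22)·(-25) = -494 - 550 = -1044
a × b = (640, 254, -1044)

(640, 254, -1044)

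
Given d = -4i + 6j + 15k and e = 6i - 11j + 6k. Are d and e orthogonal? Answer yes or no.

d · e = (-4)·6 + 6·(-11) + 15·6 = -24 - 66 + 90 = 0
Zero, so the vectors are orthogonal.

yes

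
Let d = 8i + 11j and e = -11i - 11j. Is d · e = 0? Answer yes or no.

d · e = 8·(-11) + 11·(-11) = -88 - 121 = -209
Nonzero, so the vectors are not orthogonal.

no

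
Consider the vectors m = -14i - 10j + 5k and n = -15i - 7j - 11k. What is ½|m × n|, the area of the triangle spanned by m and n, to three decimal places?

i: (-10)·(-11) - 5·(-7) = 110 - (-35) = 145
j: 5·(-15) - (-14)·(-11) = -75 - 154 = -229
k: (-14)·(-7) - (-10)·(-15) = 98 - 150 = -52
m × n = (145, -229, -52)
|m × n| = √(145² + (-229)² + (-52)²) = √76170 ≈ 275.9891
area = ½ · 275.9891 ≈ 137.995

137.995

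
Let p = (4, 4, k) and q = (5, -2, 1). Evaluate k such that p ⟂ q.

p · q = 4·5 + 4·(-2) + k·1 = 12 + 1k
Set equal to 0: 1k = -12, so k = -12.

-12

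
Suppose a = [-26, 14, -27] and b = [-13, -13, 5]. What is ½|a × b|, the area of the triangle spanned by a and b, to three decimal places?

i: 14·5 - (-27)·(-13) = 70 - 351 = -281
j: (-27)·(-13) - (-26)·5 = 351 - (-130) = 481
k: (-26)·(-13) - 14·(-13) = 338 - (-182) = 520
a × b = (-281, 481, 520)
|a × b| = √((-281)² + 481² + 520²) = √580722 ≈ 762.0512
area = ½ · 762.0512 ≈ 381.026

381.026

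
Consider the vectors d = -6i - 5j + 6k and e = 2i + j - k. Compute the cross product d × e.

i: (-5)·(-1) - 6·1 = 5 - 6 = -1
j: 6·2 - (-6)·(-1) = 12 - 6 = 6
k: (-6)·1 - (-5)·2 = -6 - (-10) = 4
d × e = (-1, 6, 4)

(-1, 6, 4)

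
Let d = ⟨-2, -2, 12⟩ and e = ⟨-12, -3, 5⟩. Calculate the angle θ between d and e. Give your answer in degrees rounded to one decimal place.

56.8

d · e = (-2)·(-12) + (-2)·(-3) + 12·5 = 24 + 6 + 60 = 90
|d|² = 4 + 4 + 144 = 152,  |d| = √152 ≈ 12.328828
|e|² = 144 + 9 + 25 = 178,  |e| = √178 ≈ 13.341664
cos θ = 90 / (12.328828 · 13.341664) ≈ 0.54716
θ = arccos(0.54716) ≈ 56.8°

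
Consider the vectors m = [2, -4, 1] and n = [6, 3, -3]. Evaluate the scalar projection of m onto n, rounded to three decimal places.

-0.408

m · n = 2·6 + (-4)·3 + 1·(-3) = 12 - 12 - 3 = -3
|n| = √(36 + 9 + 9) = √54 ≈ 7.3485
comp_n m = -3 / √54 ≈ -0.408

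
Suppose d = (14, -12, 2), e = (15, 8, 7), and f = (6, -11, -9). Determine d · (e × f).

-2480

e × f:
i: 8·(-9) - 7·(-11) = -72 - (-77) = 5
j: 7·6 - 15·(-9) = 42 - (-135) = 177
k: 15·(-11) - 8·6 = -165 - 48 = -213
e × f = (5, 177, -213)
d · (e × f) = 14·5 + (-12)·177 + 2·(-213) = 70 - 2124 - 426 = -2480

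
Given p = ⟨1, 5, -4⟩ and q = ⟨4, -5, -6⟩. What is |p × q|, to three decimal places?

56.789

i: 5·(-6) - (-4)·(-5) = -30 - 20 = -50
j: (-4)·4 - 1·(-6) = -16 - (-6) = -10
k: 1·(-5) - 5·4 = -5 - 20 = -25
p × q = (-50, -10, -25)
|p × q| = √((-50)² + (-10)² + (-25)²) = √3225 ≈ 56.7891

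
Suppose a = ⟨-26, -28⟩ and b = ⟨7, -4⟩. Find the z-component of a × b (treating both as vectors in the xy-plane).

(-26)·(-4) - (-28)·7 = 104 - (-196) = 300

300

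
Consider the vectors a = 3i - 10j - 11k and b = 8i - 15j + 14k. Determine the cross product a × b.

(-305, -130, 35)

i: (-10)·14 - (-11)·(-15) = -140 - 165 = -305
j: (-11)·8 - 3·14 = -88 - 42 = -130
k: 3·(-15) - (-10)·8 = -45 - (-80) = 35
a × b = (-305, -130, 35)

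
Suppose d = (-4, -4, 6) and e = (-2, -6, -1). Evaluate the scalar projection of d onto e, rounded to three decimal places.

4.061

d · e = (-4)·(-2) + (-4)·(-6) + 6·(-1) = 8 + 24 - 6 = 26
|e| = √(4 + 36 + 1) = √41 ≈ 6.4031
comp_e d = 26 / √41 ≈ 4.061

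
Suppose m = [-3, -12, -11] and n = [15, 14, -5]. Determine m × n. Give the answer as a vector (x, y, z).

i: (-12)·(-5) - (-11)·14 = 60 - (-154) = 214
j: (-11)·15 - (-3)·(-5) = -165 - 15 = -180
k: (-3)·14 - (-12)·15 = -42 - (-180) = 138
m × n = (214, -180, 138)

(214, -180, 138)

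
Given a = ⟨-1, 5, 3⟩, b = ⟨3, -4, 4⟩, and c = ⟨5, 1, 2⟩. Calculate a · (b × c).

151

b × c:
i: (-4)·2 - 4·1 = -8 - 4 = -12
j: 4·5 - 3·2 = 20 - 6 = 14
k: 3·1 - (-4)·5 = 3 - (-20) = 23
b × c = (-12, 14, 23)
a · (b × c) = (-1)·(-12) + 5·14 + 3·23 = 12 + 70 + 69 = 151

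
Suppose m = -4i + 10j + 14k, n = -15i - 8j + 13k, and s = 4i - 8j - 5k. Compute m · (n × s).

n × s:
i: (-8)·(-5) - 13·(-8) = 40 - (-104) = 144
j: 13·4 - (-15)·(-5) = 52 - 75 = -23
k: (-15)·(-8) - (-8)·4 = 120 - (-32) = 152
n × s = (144, -23, 152)
m · (n × s) = (-4)·144 + 10·(-23) + 14·152 = -576 - 230 + 2128 = 1322

1322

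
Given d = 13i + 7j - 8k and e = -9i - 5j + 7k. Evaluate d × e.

(9, -19, -2)

i: 7·7 - (-8)·(-5) = 49 - 40 = 9
j: (-8)·(-9) - 13·7 = 72 - 91 = -19
k: 13·(-5) - 7·(-9) = -65 - (-63) = -2
d × e = (9, -19, -2)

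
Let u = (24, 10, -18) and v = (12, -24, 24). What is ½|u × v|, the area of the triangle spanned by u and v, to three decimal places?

535.851

i: 10·24 - (-18)·(-24) = 240 - 432 = -192
j: (-18)·12 - 24·24 = -216 - 576 = -792
k: 24·(-24) - 10·12 = -576 - 120 = -696
u × v = (-192, -792, -696)
|u × v| = √((-192)² + (-792)² + (-696)²) = √1148544 ≈ 1071.7015
area = ½ · 1071.7015 ≈ 535.851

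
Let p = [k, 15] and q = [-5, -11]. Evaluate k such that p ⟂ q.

p · q = k·(-5) + 15·(-11) = -165 - 5k
Set equal to 0: -5k = 165, so k = -33.

-33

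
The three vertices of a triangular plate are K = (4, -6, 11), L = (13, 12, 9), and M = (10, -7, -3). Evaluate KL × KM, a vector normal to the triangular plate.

KL = (9, 18, -2)
KM = (6, -1, -14)
i: 18·(-14) - (-2)·(-1) = -252 - 2 = -254
j: (-2)·6 - 9·(-14) = -12 - (-126) = 114
k: 9·(-1) - 18·6 = -9 - 108 = -117
KL × KM = (-254, 114, -117)

(-254, 114, -117)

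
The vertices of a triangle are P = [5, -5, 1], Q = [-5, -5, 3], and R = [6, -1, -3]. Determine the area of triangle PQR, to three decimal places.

PQ = (-10, 0, 2),  PR = (1, 4, -4)
i: 0·(-4) - 2·4 = 0 - 8 = -8
j: 2·1 - (-10)·(-4) = 2 - 40 = -38
k: (-10)·4 - 0·1 = -40 - 0 = -40
PQ × PR = (-8, -38, -40)
|PQ × PR| = √3108 ≈ 55.7494
area = ½ · 55.7494 ≈ 27.875

27.875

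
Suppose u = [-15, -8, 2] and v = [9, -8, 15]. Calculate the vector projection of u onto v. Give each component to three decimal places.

(-0.997, 0.886, -1.662)

u · v = (-15)·9 + (-8)·(-8) + 2·15 = -135 + 64 + 30 = -41
|v|² = 81 + 64 + 225 = 370
proj_v u = (-41/370) · (9, -8, 15) ≈ (-0.997, 0.886, -1.662)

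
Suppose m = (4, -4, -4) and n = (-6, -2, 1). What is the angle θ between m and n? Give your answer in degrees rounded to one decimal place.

116.8

m · n = 4·(-6) + (-4)·(-2) + (-4)·1 = -24 + 8 - 4 = -20
|m|² = 16 + 16 + 16 = 48,  |m| = √48 ≈ 6.928203
|n|² = 36 + 4 + 1 = 41,  |n| = √41 ≈ 6.403124
cos θ = -20 / (6.928203 · 6.403124) ≈ -0.45083
θ = arccos(-0.45083) ≈ 116.8°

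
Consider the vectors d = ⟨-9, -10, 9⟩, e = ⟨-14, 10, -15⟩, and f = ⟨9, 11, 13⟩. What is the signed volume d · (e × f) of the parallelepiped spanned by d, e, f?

e × f:
i: 10·13 - (-15)·11 = 130 - (-165) = 295
j: (-15)·9 - (-14)·13 = -135 - (-182) = 47
k: (-14)·11 - 10·9 = -154 - 90 = -244
e × f = (295, 47, -244)
d · (e × f) = (-9)·295 + (-10)·47 + 9·(-244) = -2655 - 470 - 2196 = -5321

-5321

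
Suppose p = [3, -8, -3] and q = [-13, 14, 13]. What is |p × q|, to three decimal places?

i: (-8)·13 - (-3)·14 = -104 - (-42) = -62
j: (-3)·(-13) - 3·13 = 39 - 39 = 0
k: 3·14 - (-8)·(-13) = 42 - 104 = -62
p × q = (-62, 0, -62)
|p × q| = √((-62)² + 0² + (-62)²) = √7688 ≈ 87.6812

87.681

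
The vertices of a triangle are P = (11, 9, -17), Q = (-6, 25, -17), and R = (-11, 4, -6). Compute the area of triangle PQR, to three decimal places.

253.433

PQ = (-17, 16, 0),  PR = (-22, -5, 11)
i: 16·11 - 0·(-5) = 176 - 0 = 176
j: 0·(-22) - (-17)·11 = 0 - (-187) = 187
k: (-17)·(-5) - 16·(-22) = 85 - (-352) = 437
PQ × PR = (176, 187, 437)
|PQ × PR| = √256914 ≈ 506.8668
area = ½ · 506.8668 ≈ 253.433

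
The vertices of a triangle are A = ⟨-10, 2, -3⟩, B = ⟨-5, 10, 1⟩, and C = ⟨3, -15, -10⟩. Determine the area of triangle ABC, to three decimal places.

104.204

AB = (5, 8, 4),  AC = (13, -17, -7)
i: 8·(-7) - 4·(-17) = -56 - (-68) = 12
j: 4·13 - 5·(-7) = 52 - (-35) = 87
k: 5·(-17) - 8·13 = -85 - 104 = -189
AB × AC = (12, 87, -189)
|AB × AC| = √43434 ≈ 208.4083
area = ½ · 208.4083 ≈ 104.204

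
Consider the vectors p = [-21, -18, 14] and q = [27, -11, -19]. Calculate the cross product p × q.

i: (-18)·(-19) - 14·(-11) = 342 - (-154) = 496
j: 14·27 - (-21)·(-19) = 378 - 399 = -21
k: (-21)·(-11) - (-18)·27 = 231 - (-486) = 717
p × q = (496, -21, 717)

(496, -21, 717)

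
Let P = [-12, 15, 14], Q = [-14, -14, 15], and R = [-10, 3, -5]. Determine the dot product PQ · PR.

325

PQ = Q − P = (-2, -29, 1)
PR = R − P = (2, -12, -19)
PQ · PR = (-2)·2 + (-29)·(-12) + 1·(-19) = -4 + 348 - 19 = 325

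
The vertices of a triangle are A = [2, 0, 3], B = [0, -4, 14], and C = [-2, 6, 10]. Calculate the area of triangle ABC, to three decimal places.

AB = (-2, -4, 11),  AC = (-4, 6, 7)
i: (-4)·7 - 11·6 = -28 - 66 = -94
j: 11·(-4) - (-2)·7 = -44 - (-14) = -30
k: (-2)·6 - (-4)·(-4) = -12 - 16 = -28
AB × AC = (-94, -30, -28)
|AB × AC| = √10520 ≈ 102.5671
area = ½ · 102.5671 ≈ 51.284

51.284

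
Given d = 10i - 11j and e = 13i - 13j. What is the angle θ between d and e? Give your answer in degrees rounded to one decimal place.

2.7

d · e = 10·13 + (-11)·(-13) = 130 + 143 = 273
|d|² = 100 + 121 = 221,  |d| = √221 ≈ 14.866069
|e|² = 169 + 169 = 338,  |e| = √338 ≈ 18.384776
cos θ = 273 / (14.866069 · 18.384776) ≈ 0.99887
θ = arccos(0.99887) ≈ 2.7°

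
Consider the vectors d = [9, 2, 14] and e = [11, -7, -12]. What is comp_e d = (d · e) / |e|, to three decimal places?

d · e = 9·11 + 2·(-7) + 14·(-12) = 99 - 14 - 168 = -83
|e| = √(121 + 49 + 144) = √314 ≈ 17.7200
comp_e d = -83 / √314 ≈ -4.684

-4.684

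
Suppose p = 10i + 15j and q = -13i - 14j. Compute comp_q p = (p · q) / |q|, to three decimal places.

-17.796

p · q = 10·(-13) + 15·(-14) = -130 - 210 = -340
|q| = √(169 + 196) = √365 ≈ 19.1050
comp_q p = -340 / √365 ≈ -17.796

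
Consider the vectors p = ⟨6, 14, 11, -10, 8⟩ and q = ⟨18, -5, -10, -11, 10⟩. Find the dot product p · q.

p · q = 6·18 + 14·(-5) + 11·(-10) + (-10)·(-11) + 8·10 = 108 - 70 - 110 + 110 + 80 = 118

118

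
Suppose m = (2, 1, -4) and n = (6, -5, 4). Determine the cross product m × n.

i: 1·4 - (-4)·(-5) = 4 - 20 = -16
j: (-4)·6 - 2·4 = -24 - 8 = -32
k: 2·(-5) - 1·6 = -10 - 6 = -16
m × n = (-16, -32, -16)

(-16, -32, -16)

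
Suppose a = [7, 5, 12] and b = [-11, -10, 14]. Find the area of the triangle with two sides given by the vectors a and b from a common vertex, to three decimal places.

149.353

i: 5·14 - 12·(-10) = 70 - (-120) = 190
j: 12·(-11) - 7·14 = -132 - 98 = -230
k: 7·(-10) - 5·(-11) = -70 - (-55) = -15
a × b = (190, -230, -15)
|a × b| = √(190² + (-230)² + (-15)²) = √89225 ≈ 298.7055
area = ½ · 298.7055 ≈ 149.353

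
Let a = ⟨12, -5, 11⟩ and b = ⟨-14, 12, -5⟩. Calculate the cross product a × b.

(-107, -94, 74)

i: (-5)·(-5) - 11·12 = 25 - 132 = -107
j: 11·(-14) - 12·(-5) = -154 - (-60) = -94
k: 12·12 - (-5)·(-14) = 144 - 70 = 74
a × b = (-107, -94, 74)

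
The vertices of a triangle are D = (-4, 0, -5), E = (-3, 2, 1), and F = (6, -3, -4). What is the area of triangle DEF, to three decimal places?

DE = (1, 2, 6),  DF = (10, -3, 1)
i: 2·1 - 6·(-3) = 2 - (-18) = 20
j: 6·10 - 1·1 = 60 - 1 = 59
k: 1·(-3) - 2·10 = -3 - 20 = -23
DE × DF = (20, 59, -23)
|DE × DF| = √4410 ≈ 66.4078
area = ½ · 66.4078 ≈ 33.204

33.204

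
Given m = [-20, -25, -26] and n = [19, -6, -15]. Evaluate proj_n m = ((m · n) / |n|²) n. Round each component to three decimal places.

(4.887, -1.543, -3.859)

m · n = (-20)·19 + (-25)·(-6) + (-26)·(-15) = -380 + 150 + 390 = 160
|n|² = 361 + 36 + 225 = 622
proj_n m = (160/622) · (19, -6, -15) ≈ (4.887, -1.543, -3.859)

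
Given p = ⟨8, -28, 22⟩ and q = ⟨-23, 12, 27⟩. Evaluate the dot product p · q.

74

p · q = 8·(-23) + (-28)·12 + 22·27 = -184 - 336 + 594 = 74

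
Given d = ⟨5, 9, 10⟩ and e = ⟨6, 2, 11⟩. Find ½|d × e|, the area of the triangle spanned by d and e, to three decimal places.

45.282

i: 9·11 - 10·2 = 99 - 20 = 79
j: 10·6 - 5·11 = 60 - 55 = 5
k: 5·2 - 9·6 = 10 - 54 = -44
d × e = (79, 5, -44)
|d × e| = √(79² + 5² + (-44)²) = √8202 ≈ 90.5649
area = ½ · 90.5649 ≈ 45.282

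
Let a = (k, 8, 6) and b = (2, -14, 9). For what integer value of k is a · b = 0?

a · b = k·2 + 8·(-14) + 6·9 = -58 + 2k
Set equal to 0: 2k = 58, so k = 29.

29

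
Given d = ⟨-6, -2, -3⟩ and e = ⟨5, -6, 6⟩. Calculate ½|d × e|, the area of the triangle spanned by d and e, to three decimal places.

i: (-2)·6 - (-3)·(-6) = -12 - 18 = -30
j: (-3)·5 - (-6)·6 = -15 - (-36) = 21
k: (-6)·(-6) - (-2)·5 = 36 - (-10) = 46
d × e = (-30, 21, 46)
|d × e| = √((-30)² + 21² + 46²) = √3457 ≈ 58.7963
area = ½ · 58.7963 ≈ 29.398

29.398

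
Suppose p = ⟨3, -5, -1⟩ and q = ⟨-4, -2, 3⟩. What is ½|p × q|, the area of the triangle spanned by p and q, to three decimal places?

i: (-5)·3 - (-1)·(-2) = -15 - 2 = -17
j: (-1)·(-4) - 3·3 = 4 - 9 = -5
k: 3·(-2) - (-5)·(-4) = -6 - 20 = -26
p × q = (-17, -5, -26)
|p × q| = √((-17)² + (-5)² + (-26)²) = √990 ≈ 31.4643
area = ½ · 31.4643 ≈ 15.732

15.732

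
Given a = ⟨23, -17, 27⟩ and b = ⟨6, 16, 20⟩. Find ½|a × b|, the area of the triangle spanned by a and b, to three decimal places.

i: (-17)·20 - 27·16 = -340 - 432 = -772
j: 27·6 - 23·20 = 162 - 460 = -298
k: 23·16 - (-17)·6 = 368 - (-102) = 470
a × b = (-772, -298, 470)
|a × b| = √((-772)² + (-298)² + 470²) = √905688 ≈ 951.6764
area = ½ · 951.6764 ≈ 475.838

475.838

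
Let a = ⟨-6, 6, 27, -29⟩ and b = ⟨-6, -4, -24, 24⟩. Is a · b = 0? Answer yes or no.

a · b = (-6)·(-6) + 6·(-4) + 27·(-24) + (-29)·24 = 36 - 24 - 648 - 696 = -1332
Nonzero, so the vectors are not orthogonal.

no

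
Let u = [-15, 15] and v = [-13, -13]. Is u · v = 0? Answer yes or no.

u · v = (-15)·(-13) + 15·(-13) = 195 - 195 = 0
Zero, so the vectors are orthogonal.

yes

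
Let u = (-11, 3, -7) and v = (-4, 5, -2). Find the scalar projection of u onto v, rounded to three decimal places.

u · v = (-11)·(-4) + 3·5 + (-7)·(-2) = 44 + 15 + 14 = 73
|v| = √(16 + 25 + 4) = √45 ≈ 6.7082
comp_v u = 73 / √45 ≈ 10.882

10.882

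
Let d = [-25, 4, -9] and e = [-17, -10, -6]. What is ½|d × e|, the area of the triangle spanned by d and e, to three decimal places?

168.915

i: 4·(-6) - (-9)·(-10) = -24 - 90 = -114
j: (-9)·(-17) - (-25)·(-6) = 153 - 150 = 3
k: (-25)·(-10) - 4·(-17) = 250 - (-68) = 318
d × e = (-114, 3, 318)
|d × e| = √((-114)² + 3² + 318²) = √114129 ≈ 337.8298
area = ½ · 337.8298 ≈ 168.915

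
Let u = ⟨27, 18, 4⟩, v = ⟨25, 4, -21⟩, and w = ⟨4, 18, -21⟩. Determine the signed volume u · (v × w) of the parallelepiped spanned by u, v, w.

v × w:
i: 4·(-21) - (-21)·18 = -84 - (-378) = 294
j: (-21)·4 - 25·(-21) = -84 - (-525) = 441
k: 25·18 - 4·4 = 450 - 16 = 434
v × w = (294, 441, 434)
u · (v × w) = 27·294 + 18·441 + 4·434 = 7938 + 7938 + 1736 = 17612

17612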